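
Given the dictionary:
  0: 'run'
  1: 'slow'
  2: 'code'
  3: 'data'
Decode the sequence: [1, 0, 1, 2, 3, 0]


Look up each index in the dictionary:
  1 -> 'slow'
  0 -> 'run'
  1 -> 'slow'
  2 -> 'code'
  3 -> 'data'
  0 -> 'run'

Decoded: "slow run slow code data run"


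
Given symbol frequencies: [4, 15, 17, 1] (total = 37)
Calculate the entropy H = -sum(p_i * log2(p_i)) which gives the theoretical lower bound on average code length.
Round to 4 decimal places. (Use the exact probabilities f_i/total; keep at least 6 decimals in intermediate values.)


Per-symbol terms -p_i * log2(p_i) with p_i = f_i/37:
  p = 4/37 = 0.108108: log2(p) = -3.209453, -p*log2(p) = 0.346968
  p = 15/37 = 0.405405: log2(p) = -1.302563, -p*log2(p) = 0.528066
  p = 17/37 = 0.459459: log2(p) = -1.121991, -p*log2(p) = 0.515509
  p = 1/37 = 0.027027: log2(p) = -5.209453, -p*log2(p) = 0.140796
H = 0.346968 + 0.528066 + 0.515509 + 0.140796 = 1.531339

H = 1.5313 bits/symbol


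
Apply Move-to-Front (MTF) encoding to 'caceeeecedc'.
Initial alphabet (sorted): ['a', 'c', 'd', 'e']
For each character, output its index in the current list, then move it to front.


MTF encoding:
'c': index 1 in ['a', 'c', 'd', 'e'] -> ['c', 'a', 'd', 'e']
'a': index 1 in ['c', 'a', 'd', 'e'] -> ['a', 'c', 'd', 'e']
'c': index 1 in ['a', 'c', 'd', 'e'] -> ['c', 'a', 'd', 'e']
'e': index 3 in ['c', 'a', 'd', 'e'] -> ['e', 'c', 'a', 'd']
'e': index 0 in ['e', 'c', 'a', 'd'] -> ['e', 'c', 'a', 'd']
'e': index 0 in ['e', 'c', 'a', 'd'] -> ['e', 'c', 'a', 'd']
'e': index 0 in ['e', 'c', 'a', 'd'] -> ['e', 'c', 'a', 'd']
'c': index 1 in ['e', 'c', 'a', 'd'] -> ['c', 'e', 'a', 'd']
'e': index 1 in ['c', 'e', 'a', 'd'] -> ['e', 'c', 'a', 'd']
'd': index 3 in ['e', 'c', 'a', 'd'] -> ['d', 'e', 'c', 'a']
'c': index 2 in ['d', 'e', 'c', 'a'] -> ['c', 'd', 'e', 'a']


Output: [1, 1, 1, 3, 0, 0, 0, 1, 1, 3, 2]


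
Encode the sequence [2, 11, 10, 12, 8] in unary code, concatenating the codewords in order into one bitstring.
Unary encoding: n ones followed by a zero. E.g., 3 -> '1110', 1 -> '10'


Encode each number as n ones followed by a terminating 0:
  2 -> 110 (3 bits)
  11 -> 111111111110 (12 bits)
  10 -> 11111111110 (11 bits)
  12 -> 1111111111110 (13 bits)
  8 -> 111111110 (9 bits)
Total length = 3 + 12 + 11 + 13 + 9 = 48 bits.

Unary([2, 11, 10, 12, 8]) = 110111111111110111111111101111111111110111111110 (48 bits)


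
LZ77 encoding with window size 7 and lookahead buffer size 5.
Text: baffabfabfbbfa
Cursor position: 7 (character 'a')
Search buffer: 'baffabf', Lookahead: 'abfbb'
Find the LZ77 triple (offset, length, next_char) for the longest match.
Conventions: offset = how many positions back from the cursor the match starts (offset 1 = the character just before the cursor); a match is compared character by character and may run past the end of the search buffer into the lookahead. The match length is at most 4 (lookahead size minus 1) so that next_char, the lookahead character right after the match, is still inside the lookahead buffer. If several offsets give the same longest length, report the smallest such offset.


Try each offset into the search buffer:
  offset=1 (pos 6, char 'f'): match length 0
  offset=2 (pos 5, char 'b'): match length 0
  offset=3 (pos 4, char 'a'): match length 3
  offset=4 (pos 3, char 'f'): match length 0
  offset=5 (pos 2, char 'f'): match length 0
  offset=6 (pos 1, char 'a'): match length 1
  offset=7 (pos 0, char 'b'): match length 0
Longest match has length 3 at offset 3.
next_char = character at position 7 + 3 = 10 -> 'b'

Best match: offset=3, length=3 (matching 'abf' starting at position 4)
LZ77 triple: (3, 3, 'b')


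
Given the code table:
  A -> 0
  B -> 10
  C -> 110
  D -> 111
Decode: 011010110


Decoding:
0 -> A
110 -> C
10 -> B
110 -> C


Result: ACBC


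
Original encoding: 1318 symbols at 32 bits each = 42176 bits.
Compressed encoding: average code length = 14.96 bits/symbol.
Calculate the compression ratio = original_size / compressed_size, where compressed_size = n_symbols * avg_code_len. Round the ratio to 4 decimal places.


original_size = n_symbols * orig_bits = 1318 * 32 = 42176 bits
compressed_size = n_symbols * avg_code_len = 1318 * 14.96 = 19717.28 bits
ratio = original_size / compressed_size = 42176 / 19717.28 = 2.139

Compression ratio = 2.139


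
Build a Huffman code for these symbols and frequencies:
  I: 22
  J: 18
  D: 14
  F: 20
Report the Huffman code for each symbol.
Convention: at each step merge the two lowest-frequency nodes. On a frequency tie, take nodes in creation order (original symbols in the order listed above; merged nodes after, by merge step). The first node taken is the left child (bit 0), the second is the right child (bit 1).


Huffman tree construction:
Step 1: Merge D(14) + J(18) = 32
Step 2: Merge F(20) + I(22) = 42
Step 3: Merge (D+J)(32) + (F+I)(42) = 74
Read each symbol's code off the tree from the root (left child = 0, right child = 1).

Codes:
  I: 11 (length 2)
  J: 01 (length 2)
  D: 00 (length 2)
  F: 10 (length 2)
Average code length: 148/74 = 2.0000 bits/symbol


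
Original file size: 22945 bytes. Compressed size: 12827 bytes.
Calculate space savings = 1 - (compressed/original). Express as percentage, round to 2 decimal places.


ratio = compressed/original = 12827/22945 = 0.559032
savings = 1 - ratio = 1 - 0.559032 = 0.440968
as a percentage: 0.440968 * 100 = 44.1%

Space savings = 1 - 12827/22945 = 44.1%


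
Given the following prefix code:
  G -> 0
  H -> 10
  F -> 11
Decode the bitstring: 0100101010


Decoding step by step:
Bits 0 -> G
Bits 10 -> H
Bits 0 -> G
Bits 10 -> H
Bits 10 -> H
Bits 10 -> H


Decoded message: GHGHHH


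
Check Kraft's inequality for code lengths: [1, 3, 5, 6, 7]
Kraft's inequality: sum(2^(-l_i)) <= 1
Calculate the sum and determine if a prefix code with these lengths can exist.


Sum = 2^(-1) + 2^(-3) + 2^(-5) + 2^(-6) + 2^(-7)
    = 0.5 + 0.125 + 0.03125 + 0.015625 + 0.0078125
    = 87/128 = 0.6796875
Since 0.6796875 <= 1, Kraft's inequality IS satisfied.
A prefix code with these lengths CAN exist.

Kraft sum = 0.6796875. Satisfied.


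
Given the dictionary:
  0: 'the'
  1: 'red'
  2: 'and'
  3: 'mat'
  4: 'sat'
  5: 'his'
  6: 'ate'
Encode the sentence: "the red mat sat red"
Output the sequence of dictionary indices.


Look up each word in the dictionary:
  'the' -> 0
  'red' -> 1
  'mat' -> 3
  'sat' -> 4
  'red' -> 1

Encoded: [0, 1, 3, 4, 1]


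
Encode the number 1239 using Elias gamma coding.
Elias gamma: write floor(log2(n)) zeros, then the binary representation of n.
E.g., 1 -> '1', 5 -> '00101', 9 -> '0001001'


num_bits = floor(log2(1239)) + 1 = 11
leading_zeros = num_bits - 1 = 10
binary(1239) = 10011010111

Elias gamma(1239) = '0000000000' + '10011010111' = 000000000010011010111 (21 bits)


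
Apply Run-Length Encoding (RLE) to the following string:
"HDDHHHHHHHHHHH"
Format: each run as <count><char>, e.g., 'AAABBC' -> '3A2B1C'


Scanning runs left to right:
  i=0: run of 'H' x 1 -> '1H'
  i=1: run of 'D' x 2 -> '2D'
  i=3: run of 'H' x 11 -> '11H'

RLE = 1H2D11H


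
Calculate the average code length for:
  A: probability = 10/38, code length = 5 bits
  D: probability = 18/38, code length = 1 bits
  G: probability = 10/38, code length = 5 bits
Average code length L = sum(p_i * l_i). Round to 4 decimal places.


Weighted contributions p_i * l_i:
  A: (10/38) * 5 = 50/38
  D: (18/38) * 1 = 18/38
  G: (10/38) * 5 = 50/38
Sum = (50 + 18 + 50)/38 = 118/38

L = 118/38 = 3.1053 bits/symbol


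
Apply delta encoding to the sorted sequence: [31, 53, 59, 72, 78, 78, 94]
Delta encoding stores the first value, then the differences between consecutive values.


First value: 31
Deltas:
  53 - 31 = 22
  59 - 53 = 6
  72 - 59 = 13
  78 - 72 = 6
  78 - 78 = 0
  94 - 78 = 16


Delta encoded: [31, 22, 6, 13, 6, 0, 16]


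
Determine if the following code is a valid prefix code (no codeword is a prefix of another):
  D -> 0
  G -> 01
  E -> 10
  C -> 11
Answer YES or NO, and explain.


Checking each pair (does one codeword prefix another?):
  D='0' vs G='01': prefix -- VIOLATION

NO -- this is NOT a valid prefix code. D (0) is a prefix of G (01).


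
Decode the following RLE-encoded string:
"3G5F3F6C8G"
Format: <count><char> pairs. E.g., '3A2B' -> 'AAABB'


Expanding each <count><char> pair:
  3G -> 'GGG'
  5F -> 'FFFFF'
  3F -> 'FFF'
  6C -> 'CCCCCC'
  8G -> 'GGGGGGGG'

Decoded = GGGFFFFFFFFCCCCCCGGGGGGGG


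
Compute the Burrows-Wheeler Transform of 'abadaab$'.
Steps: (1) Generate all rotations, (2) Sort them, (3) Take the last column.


Rotations (sorted):
  0: $abadaab -> last char: b
  1: aab$abad -> last char: d
  2: ab$abada -> last char: a
  3: abadaab$ -> last char: $
  4: adaab$ab -> last char: b
  5: b$abadaa -> last char: a
  6: badaab$a -> last char: a
  7: daab$aba -> last char: a


BWT = bda$baaa


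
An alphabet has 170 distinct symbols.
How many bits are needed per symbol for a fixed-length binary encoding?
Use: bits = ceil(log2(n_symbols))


log2(170) = 7.4094
Bracket: 2^7 = 128 < 170 <= 2^8 = 256
So ceil(log2(170)) = 8

bits = ceil(log2(170)) = ceil(7.4094) = 8 bits


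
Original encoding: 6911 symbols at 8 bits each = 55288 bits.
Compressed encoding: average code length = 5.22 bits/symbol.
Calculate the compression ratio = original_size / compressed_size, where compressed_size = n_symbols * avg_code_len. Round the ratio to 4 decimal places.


original_size = n_symbols * orig_bits = 6911 * 8 = 55288 bits
compressed_size = n_symbols * avg_code_len = 6911 * 5.22 = 36075.42 bits
ratio = original_size / compressed_size = 55288 / 36075.42 = 1.5326

Compression ratio = 1.5326


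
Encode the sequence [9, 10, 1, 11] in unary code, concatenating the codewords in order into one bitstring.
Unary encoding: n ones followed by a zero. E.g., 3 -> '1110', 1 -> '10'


Encode each number as n ones followed by a terminating 0:
  9 -> 1111111110 (10 bits)
  10 -> 11111111110 (11 bits)
  1 -> 10 (2 bits)
  11 -> 111111111110 (12 bits)
Total length = 10 + 11 + 2 + 12 = 35 bits.

Unary([9, 10, 1, 11]) = 11111111101111111111010111111111110 (35 bits)


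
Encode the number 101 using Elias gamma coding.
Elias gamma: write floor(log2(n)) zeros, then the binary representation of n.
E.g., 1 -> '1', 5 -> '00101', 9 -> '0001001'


num_bits = floor(log2(101)) + 1 = 7
leading_zeros = num_bits - 1 = 6
binary(101) = 1100101

Elias gamma(101) = '000000' + '1100101' = 0000001100101 (13 bits)


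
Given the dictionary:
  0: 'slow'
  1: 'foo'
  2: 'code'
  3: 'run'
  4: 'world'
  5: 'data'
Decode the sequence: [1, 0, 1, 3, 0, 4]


Look up each index in the dictionary:
  1 -> 'foo'
  0 -> 'slow'
  1 -> 'foo'
  3 -> 'run'
  0 -> 'slow'
  4 -> 'world'

Decoded: "foo slow foo run slow world"


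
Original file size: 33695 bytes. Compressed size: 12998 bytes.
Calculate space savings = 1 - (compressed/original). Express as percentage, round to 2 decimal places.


ratio = compressed/original = 12998/33695 = 0.385755
savings = 1 - ratio = 1 - 0.385755 = 0.614245
as a percentage: 0.614245 * 100 = 61.42%

Space savings = 1 - 12998/33695 = 61.42%


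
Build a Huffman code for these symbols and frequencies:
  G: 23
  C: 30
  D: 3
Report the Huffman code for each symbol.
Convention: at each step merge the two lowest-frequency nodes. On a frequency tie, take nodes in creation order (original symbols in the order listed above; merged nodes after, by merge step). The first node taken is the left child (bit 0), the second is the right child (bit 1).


Huffman tree construction:
Step 1: Merge D(3) + G(23) = 26
Step 2: Merge (D+G)(26) + C(30) = 56
Read each symbol's code off the tree from the root (left child = 0, right child = 1).

Codes:
  G: 01 (length 2)
  C: 1 (length 1)
  D: 00 (length 2)
Average code length: 82/56 = 1.4643 bits/symbol


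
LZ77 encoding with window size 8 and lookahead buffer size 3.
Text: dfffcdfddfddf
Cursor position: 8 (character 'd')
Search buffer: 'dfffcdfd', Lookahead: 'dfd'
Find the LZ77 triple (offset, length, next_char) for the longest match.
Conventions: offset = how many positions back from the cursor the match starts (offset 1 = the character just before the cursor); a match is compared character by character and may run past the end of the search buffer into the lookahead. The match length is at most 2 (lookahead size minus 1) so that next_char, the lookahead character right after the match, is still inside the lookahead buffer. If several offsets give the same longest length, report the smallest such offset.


Try each offset into the search buffer:
  offset=1 (pos 7, char 'd'): match length 1
  offset=2 (pos 6, char 'f'): match length 0
  offset=3 (pos 5, char 'd'): match length 2
  offset=4 (pos 4, char 'c'): match length 0
  offset=5 (pos 3, char 'f'): match length 0
  offset=6 (pos 2, char 'f'): match length 0
  offset=7 (pos 1, char 'f'): match length 0
  offset=8 (pos 0, char 'd'): match length 2
Longest match has length 2, found at offsets 3, 8; take the smallest, offset 3.
next_char = character at position 8 + 2 = 10 -> 'd'

Best match: offset=3, length=2 (matching 'df' starting at position 5)
LZ77 triple: (3, 2, 'd')


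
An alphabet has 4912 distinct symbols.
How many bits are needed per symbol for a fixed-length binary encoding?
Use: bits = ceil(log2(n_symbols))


log2(4912) = 12.2621
Bracket: 2^12 = 4096 < 4912 <= 2^13 = 8192
So ceil(log2(4912)) = 13

bits = ceil(log2(4912)) = ceil(12.2621) = 13 bits


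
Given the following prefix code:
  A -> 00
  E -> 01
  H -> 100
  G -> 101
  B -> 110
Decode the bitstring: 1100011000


Decoding step by step:
Bits 110 -> B
Bits 00 -> A
Bits 110 -> B
Bits 00 -> A


Decoded message: BABA


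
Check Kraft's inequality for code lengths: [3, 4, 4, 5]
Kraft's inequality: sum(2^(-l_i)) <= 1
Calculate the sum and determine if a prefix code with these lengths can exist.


Sum = 2^(-3) + 2^(-4) + 2^(-4) + 2^(-5)
    = 0.125 + 0.0625 + 0.0625 + 0.03125
    = 9/32 = 0.28125
Since 0.28125 <= 1, Kraft's inequality IS satisfied.
A prefix code with these lengths CAN exist.

Kraft sum = 0.28125. Satisfied.


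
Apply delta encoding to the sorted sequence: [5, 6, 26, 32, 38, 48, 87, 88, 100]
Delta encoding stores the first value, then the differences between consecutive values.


First value: 5
Deltas:
  6 - 5 = 1
  26 - 6 = 20
  32 - 26 = 6
  38 - 32 = 6
  48 - 38 = 10
  87 - 48 = 39
  88 - 87 = 1
  100 - 88 = 12


Delta encoded: [5, 1, 20, 6, 6, 10, 39, 1, 12]


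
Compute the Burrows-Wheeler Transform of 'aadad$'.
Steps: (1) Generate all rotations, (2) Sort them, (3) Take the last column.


Rotations (sorted):
  0: $aadad -> last char: d
  1: aadad$ -> last char: $
  2: ad$aad -> last char: d
  3: adad$a -> last char: a
  4: d$aada -> last char: a
  5: dad$aa -> last char: a


BWT = d$daaa


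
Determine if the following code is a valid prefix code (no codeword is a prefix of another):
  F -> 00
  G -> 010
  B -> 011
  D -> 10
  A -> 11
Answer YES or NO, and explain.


Checking each pair (does one codeword prefix another?):
  F='00' vs G='010': no prefix
  F='00' vs B='011': no prefix
  F='00' vs D='10': no prefix
  F='00' vs A='11': no prefix
  G='010' vs F='00': no prefix
  G='010' vs B='011': no prefix
  G='010' vs D='10': no prefix
  G='010' vs A='11': no prefix
  B='011' vs F='00': no prefix
  B='011' vs G='010': no prefix
  B='011' vs D='10': no prefix
  B='011' vs A='11': no prefix
  D='10' vs F='00': no prefix
  D='10' vs G='010': no prefix
  D='10' vs B='011': no prefix
  D='10' vs A='11': no prefix
  A='11' vs F='00': no prefix
  A='11' vs G='010': no prefix
  A='11' vs B='011': no prefix
  A='11' vs D='10': no prefix
No violation found over all pairs.

YES -- this is a valid prefix code. No codeword is a prefix of any other codeword.


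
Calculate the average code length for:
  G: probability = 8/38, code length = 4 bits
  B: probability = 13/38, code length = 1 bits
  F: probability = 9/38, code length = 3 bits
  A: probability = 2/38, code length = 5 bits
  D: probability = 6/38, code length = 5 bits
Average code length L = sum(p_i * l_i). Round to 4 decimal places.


Weighted contributions p_i * l_i:
  G: (8/38) * 4 = 32/38
  B: (13/38) * 1 = 13/38
  F: (9/38) * 3 = 27/38
  A: (2/38) * 5 = 10/38
  D: (6/38) * 5 = 30/38
Sum = (32 + 13 + 27 + 10 + 30)/38 = 112/38

L = 112/38 = 2.9474 bits/symbol


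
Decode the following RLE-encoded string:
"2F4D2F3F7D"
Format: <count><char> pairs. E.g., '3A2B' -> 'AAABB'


Expanding each <count><char> pair:
  2F -> 'FF'
  4D -> 'DDDD'
  2F -> 'FF'
  3F -> 'FFF'
  7D -> 'DDDDDDD'

Decoded = FFDDDDFFFFFDDDDDDD


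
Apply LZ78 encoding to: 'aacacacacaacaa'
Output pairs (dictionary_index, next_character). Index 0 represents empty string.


LZ78 encoding steps:
Dictionary: {0: ''}
Step 1: w='' (idx 0), next='a' -> output (0, 'a'), add 'a' as idx 1
Step 2: w='a' (idx 1), next='c' -> output (1, 'c'), add 'ac' as idx 2
Step 3: w='ac' (idx 2), next='a' -> output (2, 'a'), add 'aca' as idx 3
Step 4: w='' (idx 0), next='c' -> output (0, 'c'), add 'c' as idx 4
Step 5: w='aca' (idx 3), next='a' -> output (3, 'a'), add 'acaa' as idx 5
Step 6: w='c' (idx 4), next='a' -> output (4, 'a'), add 'ca' as idx 6
Step 7: w='a' (idx 1), end of input -> output (1, '')


Encoded: [(0, 'a'), (1, 'c'), (2, 'a'), (0, 'c'), (3, 'a'), (4, 'a'), (1, '')]


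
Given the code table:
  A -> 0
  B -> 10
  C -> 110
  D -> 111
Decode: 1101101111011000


Decoding:
110 -> C
110 -> C
111 -> D
10 -> B
110 -> C
0 -> A
0 -> A


Result: CCDBCAA


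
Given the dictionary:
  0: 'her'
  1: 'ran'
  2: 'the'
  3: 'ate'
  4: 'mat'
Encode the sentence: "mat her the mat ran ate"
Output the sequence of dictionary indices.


Look up each word in the dictionary:
  'mat' -> 4
  'her' -> 0
  'the' -> 2
  'mat' -> 4
  'ran' -> 1
  'ate' -> 3

Encoded: [4, 0, 2, 4, 1, 3]


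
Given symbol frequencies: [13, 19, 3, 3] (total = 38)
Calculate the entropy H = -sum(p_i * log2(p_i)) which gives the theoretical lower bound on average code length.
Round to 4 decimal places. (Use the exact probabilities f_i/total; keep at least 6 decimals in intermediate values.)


Per-symbol terms -p_i * log2(p_i) with p_i = f_i/38:
  p = 13/38 = 0.342105: log2(p) = -1.547488, -p*log2(p) = 0.529404
  p = 19/38 = 0.500000: log2(p) = -1.000000, -p*log2(p) = 0.500000
  p = 3/38 = 0.078947: log2(p) = -3.662965, -p*log2(p) = 0.289181
  p = 3/38 = 0.078947: log2(p) = -3.662965, -p*log2(p) = 0.289181
H = 0.529404 + 0.500000 + 0.289181 + 0.289181 = 1.607766

H = 1.6078 bits/symbol


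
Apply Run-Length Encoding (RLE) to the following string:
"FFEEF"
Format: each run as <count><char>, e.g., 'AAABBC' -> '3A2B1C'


Scanning runs left to right:
  i=0: run of 'F' x 2 -> '2F'
  i=2: run of 'E' x 2 -> '2E'
  i=4: run of 'F' x 1 -> '1F'

RLE = 2F2E1F


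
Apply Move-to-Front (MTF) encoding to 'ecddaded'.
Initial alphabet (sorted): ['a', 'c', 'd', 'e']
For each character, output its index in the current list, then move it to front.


MTF encoding:
'e': index 3 in ['a', 'c', 'd', 'e'] -> ['e', 'a', 'c', 'd']
'c': index 2 in ['e', 'a', 'c', 'd'] -> ['c', 'e', 'a', 'd']
'd': index 3 in ['c', 'e', 'a', 'd'] -> ['d', 'c', 'e', 'a']
'd': index 0 in ['d', 'c', 'e', 'a'] -> ['d', 'c', 'e', 'a']
'a': index 3 in ['d', 'c', 'e', 'a'] -> ['a', 'd', 'c', 'e']
'd': index 1 in ['a', 'd', 'c', 'e'] -> ['d', 'a', 'c', 'e']
'e': index 3 in ['d', 'a', 'c', 'e'] -> ['e', 'd', 'a', 'c']
'd': index 1 in ['e', 'd', 'a', 'c'] -> ['d', 'e', 'a', 'c']


Output: [3, 2, 3, 0, 3, 1, 3, 1]


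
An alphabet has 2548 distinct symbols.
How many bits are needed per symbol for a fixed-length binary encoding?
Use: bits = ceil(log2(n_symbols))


log2(2548) = 11.3151
Bracket: 2^11 = 2048 < 2548 <= 2^12 = 4096
So ceil(log2(2548)) = 12

bits = ceil(log2(2548)) = ceil(11.3151) = 12 bits


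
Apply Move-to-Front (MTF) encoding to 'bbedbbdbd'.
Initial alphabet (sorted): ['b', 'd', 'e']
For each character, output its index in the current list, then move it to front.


MTF encoding:
'b': index 0 in ['b', 'd', 'e'] -> ['b', 'd', 'e']
'b': index 0 in ['b', 'd', 'e'] -> ['b', 'd', 'e']
'e': index 2 in ['b', 'd', 'e'] -> ['e', 'b', 'd']
'd': index 2 in ['e', 'b', 'd'] -> ['d', 'e', 'b']
'b': index 2 in ['d', 'e', 'b'] -> ['b', 'd', 'e']
'b': index 0 in ['b', 'd', 'e'] -> ['b', 'd', 'e']
'd': index 1 in ['b', 'd', 'e'] -> ['d', 'b', 'e']
'b': index 1 in ['d', 'b', 'e'] -> ['b', 'd', 'e']
'd': index 1 in ['b', 'd', 'e'] -> ['d', 'b', 'e']


Output: [0, 0, 2, 2, 2, 0, 1, 1, 1]


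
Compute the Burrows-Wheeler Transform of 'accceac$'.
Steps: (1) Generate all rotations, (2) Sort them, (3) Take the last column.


Rotations (sorted):
  0: $accceac -> last char: c
  1: ac$accce -> last char: e
  2: accceac$ -> last char: $
  3: c$acccea -> last char: a
  4: ccceac$a -> last char: a
  5: cceac$ac -> last char: c
  6: ceac$acc -> last char: c
  7: eac$accc -> last char: c


BWT = ce$aaccc


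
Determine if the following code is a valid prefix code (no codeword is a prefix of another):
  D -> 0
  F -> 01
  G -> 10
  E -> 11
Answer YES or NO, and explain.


Checking each pair (does one codeword prefix another?):
  D='0' vs F='01': prefix -- VIOLATION

NO -- this is NOT a valid prefix code. D (0) is a prefix of F (01).


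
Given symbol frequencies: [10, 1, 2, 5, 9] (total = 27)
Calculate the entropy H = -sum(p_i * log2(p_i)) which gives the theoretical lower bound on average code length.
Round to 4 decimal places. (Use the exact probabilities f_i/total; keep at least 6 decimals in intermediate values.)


Per-symbol terms -p_i * log2(p_i) with p_i = f_i/27:
  p = 10/27 = 0.370370: log2(p) = -1.432959, -p*log2(p) = 0.530726
  p = 1/27 = 0.037037: log2(p) = -4.754888, -p*log2(p) = 0.176107
  p = 2/27 = 0.074074: log2(p) = -3.754888, -p*log2(p) = 0.278140
  p = 5/27 = 0.185185: log2(p) = -2.432959, -p*log2(p) = 0.450548
  p = 9/27 = 0.333333: log2(p) = -1.584963, -p*log2(p) = 0.528321
H = 0.530726 + 0.176107 + 0.278140 + 0.450548 + 0.528321 = 1.963842

H = 1.9638 bits/symbol


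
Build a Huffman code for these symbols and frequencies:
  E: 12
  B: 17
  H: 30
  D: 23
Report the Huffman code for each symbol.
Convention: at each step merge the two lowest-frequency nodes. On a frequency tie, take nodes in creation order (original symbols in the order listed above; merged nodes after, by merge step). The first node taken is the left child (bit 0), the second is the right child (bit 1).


Huffman tree construction:
Step 1: Merge E(12) + B(17) = 29
Step 2: Merge D(23) + (E+B)(29) = 52
Step 3: Merge H(30) + (D+(E+B))(52) = 82
Read each symbol's code off the tree from the root (left child = 0, right child = 1).

Codes:
  E: 110 (length 3)
  B: 111 (length 3)
  H: 0 (length 1)
  D: 10 (length 2)
Average code length: 163/82 = 1.9878 bits/symbol


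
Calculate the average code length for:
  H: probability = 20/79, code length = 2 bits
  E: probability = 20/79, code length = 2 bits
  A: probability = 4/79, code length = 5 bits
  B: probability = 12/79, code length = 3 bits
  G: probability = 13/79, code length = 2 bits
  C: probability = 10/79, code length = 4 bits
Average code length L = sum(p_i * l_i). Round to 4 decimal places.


Weighted contributions p_i * l_i:
  H: (20/79) * 2 = 40/79
  E: (20/79) * 2 = 40/79
  A: (4/79) * 5 = 20/79
  B: (12/79) * 3 = 36/79
  G: (13/79) * 2 = 26/79
  C: (10/79) * 4 = 40/79
Sum = (40 + 40 + 20 + 36 + 26 + 40)/79 = 202/79

L = 202/79 = 2.5570 bits/symbol


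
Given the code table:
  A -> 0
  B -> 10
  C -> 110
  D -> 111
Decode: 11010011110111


Decoding:
110 -> C
10 -> B
0 -> A
111 -> D
10 -> B
111 -> D


Result: CBADBD


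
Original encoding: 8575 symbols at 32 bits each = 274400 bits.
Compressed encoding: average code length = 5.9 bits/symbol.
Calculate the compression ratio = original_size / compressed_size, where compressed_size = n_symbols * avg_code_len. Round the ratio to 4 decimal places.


original_size = n_symbols * orig_bits = 8575 * 32 = 274400 bits
compressed_size = n_symbols * avg_code_len = 8575 * 5.9 = 50592.5 bits
ratio = original_size / compressed_size = 274400 / 50592.5 = 5.4237

Compression ratio = 5.4237


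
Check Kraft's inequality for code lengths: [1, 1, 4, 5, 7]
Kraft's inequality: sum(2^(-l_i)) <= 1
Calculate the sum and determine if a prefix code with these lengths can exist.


Sum = 2^(-1) + 2^(-1) + 2^(-4) + 2^(-5) + 2^(-7)
    = 0.5 + 0.5 + 0.0625 + 0.03125 + 0.0078125
    = 141/128 = 1.1015625
Since 1.1015625 > 1, Kraft's inequality is NOT satisfied.
A prefix code with these lengths CANNOT exist.

Kraft sum = 1.1015625. Not satisfied.


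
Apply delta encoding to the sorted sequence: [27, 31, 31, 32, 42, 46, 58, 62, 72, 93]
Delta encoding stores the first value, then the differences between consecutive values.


First value: 27
Deltas:
  31 - 27 = 4
  31 - 31 = 0
  32 - 31 = 1
  42 - 32 = 10
  46 - 42 = 4
  58 - 46 = 12
  62 - 58 = 4
  72 - 62 = 10
  93 - 72 = 21


Delta encoded: [27, 4, 0, 1, 10, 4, 12, 4, 10, 21]


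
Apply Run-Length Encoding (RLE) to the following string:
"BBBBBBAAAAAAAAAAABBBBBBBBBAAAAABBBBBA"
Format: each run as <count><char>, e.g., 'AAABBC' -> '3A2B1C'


Scanning runs left to right:
  i=0: run of 'B' x 6 -> '6B'
  i=6: run of 'A' x 11 -> '11A'
  i=17: run of 'B' x 9 -> '9B'
  i=26: run of 'A' x 5 -> '5A'
  i=31: run of 'B' x 5 -> '5B'
  i=36: run of 'A' x 1 -> '1A'

RLE = 6B11A9B5A5B1A


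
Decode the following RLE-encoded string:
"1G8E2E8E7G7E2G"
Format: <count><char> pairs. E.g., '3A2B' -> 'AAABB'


Expanding each <count><char> pair:
  1G -> 'G'
  8E -> 'EEEEEEEE'
  2E -> 'EE'
  8E -> 'EEEEEEEE'
  7G -> 'GGGGGGG'
  7E -> 'EEEEEEE'
  2G -> 'GG'

Decoded = GEEEEEEEEEEEEEEEEEEGGGGGGGEEEEEEEGG


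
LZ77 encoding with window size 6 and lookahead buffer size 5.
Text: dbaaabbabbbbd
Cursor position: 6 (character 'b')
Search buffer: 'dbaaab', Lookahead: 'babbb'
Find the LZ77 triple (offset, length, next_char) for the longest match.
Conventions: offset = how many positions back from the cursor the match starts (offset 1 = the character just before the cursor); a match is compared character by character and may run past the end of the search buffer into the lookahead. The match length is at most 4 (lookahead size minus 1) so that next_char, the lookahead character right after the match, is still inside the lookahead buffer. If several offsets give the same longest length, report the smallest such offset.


Try each offset into the search buffer:
  offset=1 (pos 5, char 'b'): match length 1
  offset=2 (pos 4, char 'a'): match length 0
  offset=3 (pos 3, char 'a'): match length 0
  offset=4 (pos 2, char 'a'): match length 0
  offset=5 (pos 1, char 'b'): match length 2
  offset=6 (pos 0, char 'd'): match length 0
Longest match has length 2 at offset 5.
next_char = character at position 6 + 2 = 8 -> 'b'

Best match: offset=5, length=2 (matching 'ba' starting at position 1)
LZ77 triple: (5, 2, 'b')


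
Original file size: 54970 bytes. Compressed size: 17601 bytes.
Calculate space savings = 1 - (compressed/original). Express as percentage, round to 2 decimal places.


ratio = compressed/original = 17601/54970 = 0.320193
savings = 1 - ratio = 1 - 0.320193 = 0.679807
as a percentage: 0.679807 * 100 = 67.98%

Space savings = 1 - 17601/54970 = 67.98%


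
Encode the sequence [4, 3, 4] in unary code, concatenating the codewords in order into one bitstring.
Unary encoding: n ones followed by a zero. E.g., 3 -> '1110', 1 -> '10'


Encode each number as n ones followed by a terminating 0:
  4 -> 11110 (5 bits)
  3 -> 1110 (4 bits)
  4 -> 11110 (5 bits)
Total length = 5 + 4 + 5 = 14 bits.

Unary([4, 3, 4]) = 11110111011110 (14 bits)


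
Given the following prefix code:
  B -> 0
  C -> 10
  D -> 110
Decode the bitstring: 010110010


Decoding step by step:
Bits 0 -> B
Bits 10 -> C
Bits 110 -> D
Bits 0 -> B
Bits 10 -> C


Decoded message: BCDBC


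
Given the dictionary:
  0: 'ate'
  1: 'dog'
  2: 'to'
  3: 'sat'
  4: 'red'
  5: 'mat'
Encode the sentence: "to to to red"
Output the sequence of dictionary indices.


Look up each word in the dictionary:
  'to' -> 2
  'to' -> 2
  'to' -> 2
  'red' -> 4

Encoded: [2, 2, 2, 4]


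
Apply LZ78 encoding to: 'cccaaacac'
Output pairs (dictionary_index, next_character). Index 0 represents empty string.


LZ78 encoding steps:
Dictionary: {0: ''}
Step 1: w='' (idx 0), next='c' -> output (0, 'c'), add 'c' as idx 1
Step 2: w='c' (idx 1), next='c' -> output (1, 'c'), add 'cc' as idx 2
Step 3: w='' (idx 0), next='a' -> output (0, 'a'), add 'a' as idx 3
Step 4: w='a' (idx 3), next='a' -> output (3, 'a'), add 'aa' as idx 4
Step 5: w='c' (idx 1), next='a' -> output (1, 'a'), add 'ca' as idx 5
Step 6: w='c' (idx 1), end of input -> output (1, '')


Encoded: [(0, 'c'), (1, 'c'), (0, 'a'), (3, 'a'), (1, 'a'), (1, '')]


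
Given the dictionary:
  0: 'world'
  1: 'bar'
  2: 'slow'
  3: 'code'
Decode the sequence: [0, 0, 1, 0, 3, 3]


Look up each index in the dictionary:
  0 -> 'world'
  0 -> 'world'
  1 -> 'bar'
  0 -> 'world'
  3 -> 'code'
  3 -> 'code'

Decoded: "world world bar world code code"


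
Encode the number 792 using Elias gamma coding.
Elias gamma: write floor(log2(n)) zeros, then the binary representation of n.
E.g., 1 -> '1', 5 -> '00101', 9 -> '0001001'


num_bits = floor(log2(792)) + 1 = 10
leading_zeros = num_bits - 1 = 9
binary(792) = 1100011000

Elias gamma(792) = '000000000' + '1100011000' = 0000000001100011000 (19 bits)


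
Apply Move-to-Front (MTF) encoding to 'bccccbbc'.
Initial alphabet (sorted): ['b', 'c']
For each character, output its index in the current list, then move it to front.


MTF encoding:
'b': index 0 in ['b', 'c'] -> ['b', 'c']
'c': index 1 in ['b', 'c'] -> ['c', 'b']
'c': index 0 in ['c', 'b'] -> ['c', 'b']
'c': index 0 in ['c', 'b'] -> ['c', 'b']
'c': index 0 in ['c', 'b'] -> ['c', 'b']
'b': index 1 in ['c', 'b'] -> ['b', 'c']
'b': index 0 in ['b', 'c'] -> ['b', 'c']
'c': index 1 in ['b', 'c'] -> ['c', 'b']


Output: [0, 1, 0, 0, 0, 1, 0, 1]


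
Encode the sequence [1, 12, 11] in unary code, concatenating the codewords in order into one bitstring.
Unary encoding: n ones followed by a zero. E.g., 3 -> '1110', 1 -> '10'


Encode each number as n ones followed by a terminating 0:
  1 -> 10 (2 bits)
  12 -> 1111111111110 (13 bits)
  11 -> 111111111110 (12 bits)
Total length = 2 + 13 + 12 = 27 bits.

Unary([1, 12, 11]) = 101111111111110111111111110 (27 bits)


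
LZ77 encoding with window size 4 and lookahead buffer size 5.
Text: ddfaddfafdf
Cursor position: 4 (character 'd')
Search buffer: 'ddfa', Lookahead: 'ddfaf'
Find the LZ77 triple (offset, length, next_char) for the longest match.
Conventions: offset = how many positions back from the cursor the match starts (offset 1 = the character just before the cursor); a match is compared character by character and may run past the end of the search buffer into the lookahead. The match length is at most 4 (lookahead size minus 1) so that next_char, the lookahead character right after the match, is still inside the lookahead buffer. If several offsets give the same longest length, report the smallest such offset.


Try each offset into the search buffer:
  offset=1 (pos 3, char 'a'): match length 0
  offset=2 (pos 2, char 'f'): match length 0
  offset=3 (pos 1, char 'd'): match length 1
  offset=4 (pos 0, char 'd'): match length 4
Longest match has length 4 at offset 4.
next_char = character at position 4 + 4 = 8 -> 'f'

Best match: offset=4, length=4 (matching 'ddfa' starting at position 0)
LZ77 triple: (4, 4, 'f')


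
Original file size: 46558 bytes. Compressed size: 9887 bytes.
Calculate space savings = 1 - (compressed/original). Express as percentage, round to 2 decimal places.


ratio = compressed/original = 9887/46558 = 0.212359
savings = 1 - ratio = 1 - 0.212359 = 0.787641
as a percentage: 0.787641 * 100 = 78.76%

Space savings = 1 - 9887/46558 = 78.76%


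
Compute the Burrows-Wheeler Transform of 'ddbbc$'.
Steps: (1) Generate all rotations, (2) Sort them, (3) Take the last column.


Rotations (sorted):
  0: $ddbbc -> last char: c
  1: bbc$dd -> last char: d
  2: bc$ddb -> last char: b
  3: c$ddbb -> last char: b
  4: dbbc$d -> last char: d
  5: ddbbc$ -> last char: $


BWT = cdbbd$


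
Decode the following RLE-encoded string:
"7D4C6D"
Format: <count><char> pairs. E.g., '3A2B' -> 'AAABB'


Expanding each <count><char> pair:
  7D -> 'DDDDDDD'
  4C -> 'CCCC'
  6D -> 'DDDDDD'

Decoded = DDDDDDDCCCCDDDDDD


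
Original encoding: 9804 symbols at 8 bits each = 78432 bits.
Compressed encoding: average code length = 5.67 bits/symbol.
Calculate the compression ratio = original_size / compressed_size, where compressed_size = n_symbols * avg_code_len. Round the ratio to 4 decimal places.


original_size = n_symbols * orig_bits = 9804 * 8 = 78432 bits
compressed_size = n_symbols * avg_code_len = 9804 * 5.67 = 55588.68 bits
ratio = original_size / compressed_size = 78432 / 55588.68 = 1.4109

Compression ratio = 1.4109


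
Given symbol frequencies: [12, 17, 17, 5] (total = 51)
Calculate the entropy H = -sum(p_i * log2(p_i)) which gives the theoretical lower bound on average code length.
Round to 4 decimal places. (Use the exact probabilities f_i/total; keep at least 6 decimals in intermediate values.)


Per-symbol terms -p_i * log2(p_i) with p_i = f_i/51:
  p = 12/51 = 0.235294: log2(p) = -2.087463, -p*log2(p) = 0.491168
  p = 17/51 = 0.333333: log2(p) = -1.584963, -p*log2(p) = 0.528321
  p = 17/51 = 0.333333: log2(p) = -1.584963, -p*log2(p) = 0.528321
  p = 5/51 = 0.098039: log2(p) = -3.350497, -p*log2(p) = 0.328480
H = 0.491168 + 0.528321 + 0.528321 + 0.328480 = 1.876290

H = 1.8763 bits/symbol


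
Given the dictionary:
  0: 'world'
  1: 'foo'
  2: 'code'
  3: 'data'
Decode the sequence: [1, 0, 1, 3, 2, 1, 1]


Look up each index in the dictionary:
  1 -> 'foo'
  0 -> 'world'
  1 -> 'foo'
  3 -> 'data'
  2 -> 'code'
  1 -> 'foo'
  1 -> 'foo'

Decoded: "foo world foo data code foo foo"


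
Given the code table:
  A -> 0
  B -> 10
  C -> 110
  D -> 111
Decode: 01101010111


Decoding:
0 -> A
110 -> C
10 -> B
10 -> B
111 -> D


Result: ACBBD


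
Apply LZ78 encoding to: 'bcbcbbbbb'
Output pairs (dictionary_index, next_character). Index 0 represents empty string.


LZ78 encoding steps:
Dictionary: {0: ''}
Step 1: w='' (idx 0), next='b' -> output (0, 'b'), add 'b' as idx 1
Step 2: w='' (idx 0), next='c' -> output (0, 'c'), add 'c' as idx 2
Step 3: w='b' (idx 1), next='c' -> output (1, 'c'), add 'bc' as idx 3
Step 4: w='b' (idx 1), next='b' -> output (1, 'b'), add 'bb' as idx 4
Step 5: w='bb' (idx 4), next='b' -> output (4, 'b'), add 'bbb' as idx 5


Encoded: [(0, 'b'), (0, 'c'), (1, 'c'), (1, 'b'), (4, 'b')]


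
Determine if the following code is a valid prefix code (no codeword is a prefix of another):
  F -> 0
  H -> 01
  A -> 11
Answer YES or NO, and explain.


Checking each pair (does one codeword prefix another?):
  F='0' vs H='01': prefix -- VIOLATION

NO -- this is NOT a valid prefix code. F (0) is a prefix of H (01).


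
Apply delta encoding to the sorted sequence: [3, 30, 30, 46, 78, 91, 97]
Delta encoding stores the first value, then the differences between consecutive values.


First value: 3
Deltas:
  30 - 3 = 27
  30 - 30 = 0
  46 - 30 = 16
  78 - 46 = 32
  91 - 78 = 13
  97 - 91 = 6


Delta encoded: [3, 27, 0, 16, 32, 13, 6]


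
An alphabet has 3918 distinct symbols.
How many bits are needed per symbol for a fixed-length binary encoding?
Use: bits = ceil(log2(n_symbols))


log2(3918) = 11.9359
Bracket: 2^11 = 2048 < 3918 <= 2^12 = 4096
So ceil(log2(3918)) = 12

bits = ceil(log2(3918)) = ceil(11.9359) = 12 bits


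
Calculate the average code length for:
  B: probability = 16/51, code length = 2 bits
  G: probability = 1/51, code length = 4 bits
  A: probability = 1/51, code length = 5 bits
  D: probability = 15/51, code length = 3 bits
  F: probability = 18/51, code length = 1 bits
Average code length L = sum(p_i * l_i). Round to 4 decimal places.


Weighted contributions p_i * l_i:
  B: (16/51) * 2 = 32/51
  G: (1/51) * 4 = 4/51
  A: (1/51) * 5 = 5/51
  D: (15/51) * 3 = 45/51
  F: (18/51) * 1 = 18/51
Sum = (32 + 4 + 5 + 45 + 18)/51 = 104/51

L = 104/51 = 2.0392 bits/symbol


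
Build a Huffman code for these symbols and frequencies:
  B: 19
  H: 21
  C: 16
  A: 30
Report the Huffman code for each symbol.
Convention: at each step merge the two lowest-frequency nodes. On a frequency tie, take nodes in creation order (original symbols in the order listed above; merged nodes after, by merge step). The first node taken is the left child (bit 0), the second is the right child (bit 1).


Huffman tree construction:
Step 1: Merge C(16) + B(19) = 35
Step 2: Merge H(21) + A(30) = 51
Step 3: Merge (C+B)(35) + (H+A)(51) = 86
Read each symbol's code off the tree from the root (left child = 0, right child = 1).

Codes:
  B: 01 (length 2)
  H: 10 (length 2)
  C: 00 (length 2)
  A: 11 (length 2)
Average code length: 172/86 = 2.0000 bits/symbol


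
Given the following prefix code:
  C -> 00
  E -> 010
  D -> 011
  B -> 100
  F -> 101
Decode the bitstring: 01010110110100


Decoding step by step:
Bits 010 -> E
Bits 101 -> F
Bits 101 -> F
Bits 101 -> F
Bits 00 -> C


Decoded message: EFFFC


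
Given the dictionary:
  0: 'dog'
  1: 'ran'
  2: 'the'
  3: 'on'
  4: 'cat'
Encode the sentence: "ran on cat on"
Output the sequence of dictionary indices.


Look up each word in the dictionary:
  'ran' -> 1
  'on' -> 3
  'cat' -> 4
  'on' -> 3

Encoded: [1, 3, 4, 3]


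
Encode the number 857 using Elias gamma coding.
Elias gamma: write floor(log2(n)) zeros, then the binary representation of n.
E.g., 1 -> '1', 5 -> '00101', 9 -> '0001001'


num_bits = floor(log2(857)) + 1 = 10
leading_zeros = num_bits - 1 = 9
binary(857) = 1101011001

Elias gamma(857) = '000000000' + '1101011001' = 0000000001101011001 (19 bits)


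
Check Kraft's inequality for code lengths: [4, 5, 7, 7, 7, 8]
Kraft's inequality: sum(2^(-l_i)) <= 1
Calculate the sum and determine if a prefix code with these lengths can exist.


Sum = 2^(-4) + 2^(-5) + 2^(-7) + 2^(-7) + 2^(-7) + 2^(-8)
    = 0.0625 + 0.03125 + 0.0078125 + 0.0078125 + 0.0078125 + 0.00390625
    = 31/256 = 0.12109375
Since 0.12109375 <= 1, Kraft's inequality IS satisfied.
A prefix code with these lengths CAN exist.

Kraft sum = 0.12109375. Satisfied.


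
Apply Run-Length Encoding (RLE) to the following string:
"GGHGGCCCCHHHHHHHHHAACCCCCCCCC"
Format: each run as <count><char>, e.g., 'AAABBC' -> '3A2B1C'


Scanning runs left to right:
  i=0: run of 'G' x 2 -> '2G'
  i=2: run of 'H' x 1 -> '1H'
  i=3: run of 'G' x 2 -> '2G'
  i=5: run of 'C' x 4 -> '4C'
  i=9: run of 'H' x 9 -> '9H'
  i=18: run of 'A' x 2 -> '2A'
  i=20: run of 'C' x 9 -> '9C'

RLE = 2G1H2G4C9H2A9C


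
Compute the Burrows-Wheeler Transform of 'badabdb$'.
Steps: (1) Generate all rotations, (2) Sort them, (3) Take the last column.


Rotations (sorted):
  0: $badabdb -> last char: b
  1: abdb$bad -> last char: d
  2: adabdb$b -> last char: b
  3: b$badabd -> last char: d
  4: badabdb$ -> last char: $
  5: bdb$bada -> last char: a
  6: dabdb$ba -> last char: a
  7: db$badab -> last char: b


BWT = bdbd$aab


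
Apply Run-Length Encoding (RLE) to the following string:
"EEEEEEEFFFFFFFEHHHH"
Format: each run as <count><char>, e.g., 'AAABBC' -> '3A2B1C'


Scanning runs left to right:
  i=0: run of 'E' x 7 -> '7E'
  i=7: run of 'F' x 7 -> '7F'
  i=14: run of 'E' x 1 -> '1E'
  i=15: run of 'H' x 4 -> '4H'

RLE = 7E7F1E4H


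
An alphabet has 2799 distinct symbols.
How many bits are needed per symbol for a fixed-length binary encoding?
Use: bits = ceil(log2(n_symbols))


log2(2799) = 11.4507
Bracket: 2^11 = 2048 < 2799 <= 2^12 = 4096
So ceil(log2(2799)) = 12

bits = ceil(log2(2799)) = ceil(11.4507) = 12 bits


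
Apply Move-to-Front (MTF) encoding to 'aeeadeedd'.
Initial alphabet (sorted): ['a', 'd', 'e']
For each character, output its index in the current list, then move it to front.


MTF encoding:
'a': index 0 in ['a', 'd', 'e'] -> ['a', 'd', 'e']
'e': index 2 in ['a', 'd', 'e'] -> ['e', 'a', 'd']
'e': index 0 in ['e', 'a', 'd'] -> ['e', 'a', 'd']
'a': index 1 in ['e', 'a', 'd'] -> ['a', 'e', 'd']
'd': index 2 in ['a', 'e', 'd'] -> ['d', 'a', 'e']
'e': index 2 in ['d', 'a', 'e'] -> ['e', 'd', 'a']
'e': index 0 in ['e', 'd', 'a'] -> ['e', 'd', 'a']
'd': index 1 in ['e', 'd', 'a'] -> ['d', 'e', 'a']
'd': index 0 in ['d', 'e', 'a'] -> ['d', 'e', 'a']


Output: [0, 2, 0, 1, 2, 2, 0, 1, 0]
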